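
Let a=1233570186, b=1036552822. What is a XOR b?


1233570186 ^ 1036552822 = 1951286268

1951286268


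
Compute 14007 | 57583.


0b11011010110111 | 0b1110000011101111 = 0b1111011011111111 = 63231

63231


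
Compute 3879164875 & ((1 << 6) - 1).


3879164875 & 63 = 11

11


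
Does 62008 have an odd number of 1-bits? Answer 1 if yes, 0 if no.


0b1111001000111000 has 8 ones => parity 0

0


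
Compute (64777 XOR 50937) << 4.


Step 1: 64777 ^ 50937 = 15344
Step 2: 15344 << 4 = 245504

245504


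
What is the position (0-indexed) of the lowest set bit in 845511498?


0b110010011001010111101101001010. Lowest set bit at position 1

1


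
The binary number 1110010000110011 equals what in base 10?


1110010000110011 in decimal = 58419

58419


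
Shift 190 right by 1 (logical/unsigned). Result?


0b10111110 >> 1 = 0b1011111 = 95

95


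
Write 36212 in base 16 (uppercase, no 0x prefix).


36212 = 8D74 hex

8D74


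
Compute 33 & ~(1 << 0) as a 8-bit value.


33 & ~(1 << 0) = 32

32


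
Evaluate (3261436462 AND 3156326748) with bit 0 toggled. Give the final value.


Step 1: 3261436462 & 3156326748 = 2149683212
Step 2: 2149683212 ^ (1 << 0) = 2149683212 ^ 1 = 2149683213

2149683213


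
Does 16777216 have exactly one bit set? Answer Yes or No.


0b1000000000000000000000000. Only one bit set => Yes

Yes


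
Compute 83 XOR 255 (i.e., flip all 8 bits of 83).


83 ^ 255 = 172

172


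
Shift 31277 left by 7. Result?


0b111101000101101 << 7 = 0b1111010001011010000000 = 4003456

4003456


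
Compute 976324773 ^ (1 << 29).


976324773 ^ (1 << 29) = 976324773 ^ 536870912 = 439453861

439453861


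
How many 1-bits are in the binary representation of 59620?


0b1110100011100100 has 8 set bits

8


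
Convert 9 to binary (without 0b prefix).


9 = 1001 in binary

1001


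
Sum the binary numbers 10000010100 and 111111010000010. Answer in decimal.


10000010100 + 111111010000010 = 1000001010010110 = 33430

33430


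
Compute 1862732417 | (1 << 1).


1862732417 | (1 << 1) = 1862732417 | 2 = 1862732419

1862732419


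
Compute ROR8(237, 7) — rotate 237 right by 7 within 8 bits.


Rotate 0b11101101 right by 7 (8-bit) = 0b11011011 = 219

219


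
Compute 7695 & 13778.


0b1111000001111 & 0b11010111010010 = 0b1010000000010 = 5122

5122


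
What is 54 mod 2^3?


54 & 7 = 6

6


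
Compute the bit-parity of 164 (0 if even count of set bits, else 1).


0b10100100 has 3 ones => parity 1

1


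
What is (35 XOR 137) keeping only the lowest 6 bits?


Step 1: 35 ^ 137 = 170
Step 2: 170 & 63 = 42

42


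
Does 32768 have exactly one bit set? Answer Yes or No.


0b1000000000000000. Only one bit set => Yes

Yes


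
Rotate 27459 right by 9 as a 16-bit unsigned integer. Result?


Rotate 0b110101101000011 right by 9 (16-bit) = 0b1010000110110101 = 41397

41397


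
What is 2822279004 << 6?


0b10101000001110001000111101011100 << 6 = 0b10101000001110001000111101011100000000 = 180625856256

180625856256


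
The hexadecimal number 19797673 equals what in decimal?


19797673 hex = 427390579 decimal

427390579


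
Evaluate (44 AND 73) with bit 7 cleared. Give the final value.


Step 1: 44 & 73 = 8
Step 2: 8 & ~(1 << 7) = 8

8


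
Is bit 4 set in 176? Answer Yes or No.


0b10110000, bit 4 = 1. Yes

Yes


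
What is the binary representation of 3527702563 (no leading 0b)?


3527702563 = 11010010010001000111100000100011 in binary

11010010010001000111100000100011


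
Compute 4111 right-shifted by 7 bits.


0b1000000001111 >> 7 = 0b100000 = 32

32


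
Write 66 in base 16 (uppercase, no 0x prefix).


66 = 42 hex

42


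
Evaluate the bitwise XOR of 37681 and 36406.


0b1001001100110001 ^ 0b1000111000110110 = 0b1110100000111 = 7431

7431


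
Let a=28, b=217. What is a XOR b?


28 ^ 217 = 197

197


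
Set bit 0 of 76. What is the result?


76 | (1 << 0) = 76 | 1 = 77

77


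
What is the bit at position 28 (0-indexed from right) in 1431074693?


0b1010101010011000111011110000101, position 28 = 1

1


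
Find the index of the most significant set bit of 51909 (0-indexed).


0b1100101011000101. Highest set bit at position 15

15


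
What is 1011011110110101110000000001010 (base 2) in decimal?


1011011110110101110000000001010 in decimal = 1541070858

1541070858


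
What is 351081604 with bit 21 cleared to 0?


351081604 & ~(1 << 21) = 348984452

348984452


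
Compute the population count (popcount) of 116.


0b1110100 has 4 set bits

4


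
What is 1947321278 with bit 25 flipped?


1947321278 ^ (1 << 25) = 1947321278 ^ 33554432 = 1980875710

1980875710


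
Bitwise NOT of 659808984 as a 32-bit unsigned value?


~0b100111010100111110001011011000 = 0b11011000101011000001110100100111 = 3635158311 (32-bit unsigned)

3635158311


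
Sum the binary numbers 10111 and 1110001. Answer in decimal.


10111 + 1110001 = 10001000 = 136

136


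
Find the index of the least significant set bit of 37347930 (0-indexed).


0b10001110011110001001011010. Lowest set bit at position 1

1


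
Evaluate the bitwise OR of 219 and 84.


0b11011011 | 0b1010100 = 0b11011111 = 223

223


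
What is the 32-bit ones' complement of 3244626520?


3244626520 ^ 4294967295 = 1050340775

1050340775


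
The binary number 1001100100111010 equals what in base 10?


1001100100111010 in decimal = 39226

39226


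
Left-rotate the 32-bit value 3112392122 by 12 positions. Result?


Rotate 0b10111001100000110101010110111010 left by 12 (32-bit) = 0b110101010110111010101110011000 = 895200152

895200152


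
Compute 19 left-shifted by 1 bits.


0b10011 << 1 = 0b100110 = 38

38


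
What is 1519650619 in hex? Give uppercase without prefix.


1519650619 = 5A94073B hex

5A94073B


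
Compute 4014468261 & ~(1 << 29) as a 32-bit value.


4014468261 & ~(1 << 29) = 3477597349

3477597349


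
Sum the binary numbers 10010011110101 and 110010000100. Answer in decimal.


10010011110101 + 110010000100 = 11000101111001 = 12665

12665


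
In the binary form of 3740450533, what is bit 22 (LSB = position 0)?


0b11011110111100101011111011100101, position 22 = 1

1


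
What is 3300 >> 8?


0b110011100100 >> 8 = 0b1100 = 12

12


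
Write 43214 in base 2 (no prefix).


43214 = 1010100011001110 in binary

1010100011001110


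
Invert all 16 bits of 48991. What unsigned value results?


48991 ^ 65535 = 16544

16544


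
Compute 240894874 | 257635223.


0b1110010110111100001110011010 | 0b1111010110110011001110010111 = 0b1111010110111111001110011111 = 257684383

257684383


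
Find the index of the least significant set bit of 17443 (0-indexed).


0b100010000100011. Lowest set bit at position 0

0


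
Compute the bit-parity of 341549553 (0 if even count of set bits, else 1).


0b10100010110111010000111110001 has 15 ones => parity 1

1


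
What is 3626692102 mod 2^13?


3626692102 & 8191 = 3590

3590


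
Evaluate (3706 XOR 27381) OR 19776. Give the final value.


Step 1: 3706 ^ 27381 = 25743
Step 2: 25743 | 19776 = 28111

28111


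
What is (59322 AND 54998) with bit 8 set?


Step 1: 59322 & 54998 = 50834
Step 2: 50834 | (1 << 8) = 50834 | 256 = 51090

51090


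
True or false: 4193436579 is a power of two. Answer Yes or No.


0b11111001111100101100001110100011. Multiple bits set => No

No


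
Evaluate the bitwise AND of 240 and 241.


0b11110000 & 0b11110001 = 0b11110000 = 240

240


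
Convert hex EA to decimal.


EA hex = 234 decimal

234


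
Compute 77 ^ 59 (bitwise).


0b1001101 ^ 0b111011 = 0b1110110 = 118

118


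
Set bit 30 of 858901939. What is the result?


858901939 | (1 << 30) = 858901939 | 1073741824 = 1932643763

1932643763


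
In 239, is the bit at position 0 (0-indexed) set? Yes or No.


0b11101111, bit 0 = 1. Yes

Yes


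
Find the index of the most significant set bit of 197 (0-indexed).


0b11000101. Highest set bit at position 7

7


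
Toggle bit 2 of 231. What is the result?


231 ^ (1 << 2) = 231 ^ 4 = 227

227


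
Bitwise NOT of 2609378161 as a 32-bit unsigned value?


~0b10011011100001111111001101110001 = 0b1100100011110000000110010001110 = 1685589134 (32-bit unsigned)

1685589134


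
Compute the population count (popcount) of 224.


0b11100000 has 3 set bits

3


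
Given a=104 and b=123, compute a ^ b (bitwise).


104 ^ 123 = 19

19


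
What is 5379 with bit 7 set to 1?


5379 | (1 << 7) = 5379 | 128 = 5507

5507


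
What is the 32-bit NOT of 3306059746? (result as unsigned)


~0b11000101000011100111011111100010 = 0b111010111100011000100000011101 = 988907549 (32-bit unsigned)

988907549


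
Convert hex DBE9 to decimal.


DBE9 hex = 56297 decimal

56297


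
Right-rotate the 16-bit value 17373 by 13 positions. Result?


Rotate 0b100001111011101 right by 13 (16-bit) = 0b1111011101010 = 7914

7914


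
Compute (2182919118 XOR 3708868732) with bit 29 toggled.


Step 1: 2182919118 ^ 3708868732 = 1594649522
Step 2: 1594649522 ^ (1 << 29) = 1594649522 ^ 536870912 = 2131520434

2131520434


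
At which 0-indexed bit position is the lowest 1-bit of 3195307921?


0b10111110011101001000011110010001. Lowest set bit at position 0

0


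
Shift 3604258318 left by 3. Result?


0b11010110110101001001111000001110 << 3 = 0b11010110110101001001111000001110000 = 28834066544

28834066544


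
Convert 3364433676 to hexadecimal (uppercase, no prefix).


3364433676 = C8892F0C hex

C8892F0C


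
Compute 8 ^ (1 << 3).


8 ^ (1 << 3) = 8 ^ 8 = 0

0


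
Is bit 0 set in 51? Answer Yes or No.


0b110011, bit 0 = 1. Yes

Yes


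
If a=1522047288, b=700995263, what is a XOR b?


1522047288 ^ 700995263 = 1936772999

1936772999


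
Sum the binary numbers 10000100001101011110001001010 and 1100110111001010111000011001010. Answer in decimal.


10000100001101011110001001010 + 1100110111001010111000011001010 = 1110111011011000010110100010100 = 2003578132

2003578132


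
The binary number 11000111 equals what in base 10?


11000111 in decimal = 199

199


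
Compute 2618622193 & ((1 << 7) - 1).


2618622193 & 127 = 113

113


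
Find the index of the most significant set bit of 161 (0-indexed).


0b10100001. Highest set bit at position 7

7


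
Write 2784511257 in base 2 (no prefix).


2784511257 = 10100101111110000100010100011001 in binary

10100101111110000100010100011001


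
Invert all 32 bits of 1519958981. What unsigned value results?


1519958981 ^ 4294967295 = 2775008314

2775008314


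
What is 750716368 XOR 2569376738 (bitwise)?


0b101100101111110000010111010000 ^ 0b10011001001001011001001111100010 = 0b10110101100110101001011000110010 = 3046807090

3046807090


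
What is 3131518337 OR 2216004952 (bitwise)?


0b10111010101001110010110110000001 | 0b10000100000101011000110101011000 = 0b10111110101101111010110111011001 = 3199708633

3199708633


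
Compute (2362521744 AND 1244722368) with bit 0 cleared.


Step 1: 2362521744 & 1244722368 = 135278720
Step 2: 135278720 & ~(1 << 0) = 135278720

135278720


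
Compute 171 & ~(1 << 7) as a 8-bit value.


171 & ~(1 << 7) = 43

43


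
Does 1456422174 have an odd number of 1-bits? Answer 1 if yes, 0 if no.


0b1010110110011110011110100011110 has 19 ones => parity 1

1


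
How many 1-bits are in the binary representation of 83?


0b1010011 has 4 set bits

4


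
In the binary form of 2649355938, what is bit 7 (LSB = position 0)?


0b10011101111010011111011010100010, position 7 = 1

1


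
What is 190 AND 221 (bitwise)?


0b10111110 & 0b11011101 = 0b10011100 = 156

156


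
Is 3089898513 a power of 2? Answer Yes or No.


0b10111000001011000001110000010001. Multiple bits set => No

No


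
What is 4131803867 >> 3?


0b11110110010001100101001011011011 >> 3 = 0b11110110010001100101001011011 = 516475483

516475483


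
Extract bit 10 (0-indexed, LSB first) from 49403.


0b1100000011111011, position 10 = 0

0


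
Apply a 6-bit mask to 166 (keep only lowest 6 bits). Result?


166 & 63 = 38

38


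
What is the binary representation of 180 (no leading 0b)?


180 = 10110100 in binary

10110100


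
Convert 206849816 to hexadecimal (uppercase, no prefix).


206849816 = C544718 hex

C544718


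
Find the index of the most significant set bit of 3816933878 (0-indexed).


0b11100011100000011100100111110110. Highest set bit at position 31

31


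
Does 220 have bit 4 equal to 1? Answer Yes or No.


0b11011100, bit 4 = 1. Yes

Yes


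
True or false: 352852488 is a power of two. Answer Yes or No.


0b10101000010000001101000001000. Multiple bits set => No

No


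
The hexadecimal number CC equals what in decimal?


CC hex = 204 decimal

204


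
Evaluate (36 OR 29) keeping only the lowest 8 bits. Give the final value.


Step 1: 36 | 29 = 61
Step 2: 61 & 255 = 61

61


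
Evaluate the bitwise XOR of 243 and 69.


0b11110011 ^ 0b1000101 = 0b10110110 = 182

182


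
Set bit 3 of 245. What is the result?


245 | (1 << 3) = 245 | 8 = 253

253


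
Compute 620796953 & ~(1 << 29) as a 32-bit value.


620796953 & ~(1 << 29) = 83926041

83926041


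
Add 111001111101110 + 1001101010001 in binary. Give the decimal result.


111001111101110 + 1001101010001 = 1000011100111111 = 34623

34623


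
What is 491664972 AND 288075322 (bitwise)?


0b11101010011100011011001001100 & 0b10001001010111010111000111010 = 0b10001000010100010011000001000 = 285877768

285877768


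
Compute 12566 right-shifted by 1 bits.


0b11000100010110 >> 1 = 0b1100010001011 = 6283

6283


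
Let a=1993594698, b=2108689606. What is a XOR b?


1993594698 ^ 2108689606 = 191093644

191093644


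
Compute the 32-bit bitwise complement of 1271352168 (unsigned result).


~0b1001011110001110100101101101000 = 0b10110100001110001011010010010111 = 3023615127 (32-bit unsigned)

3023615127


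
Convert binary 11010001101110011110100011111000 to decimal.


11010001101110011110100011111000 in decimal = 3518621944

3518621944


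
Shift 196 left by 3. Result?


0b11000100 << 3 = 0b11000100000 = 1568

1568


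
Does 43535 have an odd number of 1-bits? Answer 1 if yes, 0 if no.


0b1010101000001111 has 8 ones => parity 0

0


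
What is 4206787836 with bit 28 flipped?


4206787836 ^ (1 << 28) = 4206787836 ^ 268435456 = 3938352380

3938352380


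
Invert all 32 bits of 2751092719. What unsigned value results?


2751092719 ^ 4294967295 = 1543874576

1543874576


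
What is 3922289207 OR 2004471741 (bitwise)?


0b11101001110010010110001000110111 | 0b1110111011110011100111110111101 = 0b11111111111110011110111110111111 = 4294569919

4294569919


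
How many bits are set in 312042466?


0b10010100110010110001111100010 has 14 set bits

14


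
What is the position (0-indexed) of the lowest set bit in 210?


0b11010010. Lowest set bit at position 1

1


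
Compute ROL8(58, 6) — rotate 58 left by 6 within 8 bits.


Rotate 0b111010 left by 6 (8-bit) = 0b10001110 = 142

142


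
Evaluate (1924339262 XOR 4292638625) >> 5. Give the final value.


Step 1: 1924339262 ^ 4292638625 = 2372886943
Step 2: 2372886943 >> 5 = 74152716

74152716


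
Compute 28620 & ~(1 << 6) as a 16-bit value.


28620 & ~(1 << 6) = 28556

28556


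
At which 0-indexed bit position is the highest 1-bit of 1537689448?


0b1011011101001110100011101101000. Highest set bit at position 30

30


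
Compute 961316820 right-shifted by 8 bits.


0b111001010011001000011111010100 >> 8 = 0b1110010100110010000111 = 3755143

3755143


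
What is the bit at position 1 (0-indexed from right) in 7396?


0b1110011100100, position 1 = 0

0


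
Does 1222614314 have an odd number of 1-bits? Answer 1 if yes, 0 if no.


0b1001000110111111001110100101010 has 17 ones => parity 1

1


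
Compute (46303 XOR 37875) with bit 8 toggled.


Step 1: 46303 ^ 37875 = 10028
Step 2: 10028 ^ (1 << 8) = 10028 ^ 256 = 9772

9772


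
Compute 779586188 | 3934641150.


0b101110011101111000101010001100 | 0b11101010100001011101101111111110 = 0b11101110111101111101101111111110 = 4009221118

4009221118


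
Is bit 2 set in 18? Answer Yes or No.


0b10010, bit 2 = 0. No

No


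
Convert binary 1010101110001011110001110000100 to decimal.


1010101110001011110001110000100 in decimal = 1439032196

1439032196


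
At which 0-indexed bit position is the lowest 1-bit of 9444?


0b10010011100100. Lowest set bit at position 2

2


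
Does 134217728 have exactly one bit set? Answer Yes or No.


0b1000000000000000000000000000. Only one bit set => Yes

Yes


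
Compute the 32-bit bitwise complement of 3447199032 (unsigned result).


~0b11001101011110000001010100111000 = 0b110010100001111110101011000111 = 847768263 (32-bit unsigned)

847768263


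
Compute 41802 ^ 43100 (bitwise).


0b1010001101001010 ^ 0b1010100001011100 = 0b101100010110 = 2838

2838


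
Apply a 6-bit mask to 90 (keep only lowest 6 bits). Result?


90 & 63 = 26

26


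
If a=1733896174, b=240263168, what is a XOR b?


1733896174 ^ 240263168 = 1762330606

1762330606


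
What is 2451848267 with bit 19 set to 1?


2451848267 | (1 << 19) = 2451848267 | 524288 = 2452372555

2452372555


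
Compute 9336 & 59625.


0b10010001111000 & 0b1110100011101001 = 0b10000001101000 = 8296

8296


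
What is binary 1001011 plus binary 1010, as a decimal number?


1001011 + 1010 = 1010101 = 85

85


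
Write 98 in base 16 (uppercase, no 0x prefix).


98 = 62 hex

62


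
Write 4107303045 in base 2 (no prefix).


4107303045 = 11110100110100000111100010000101 in binary

11110100110100000111100010000101


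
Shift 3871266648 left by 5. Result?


0b11100110101111101101011101011000 << 5 = 0b1110011010111110110101110101100000000 = 123880532736

123880532736


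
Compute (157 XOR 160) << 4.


Step 1: 157 ^ 160 = 61
Step 2: 61 << 4 = 976

976


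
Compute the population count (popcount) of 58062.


0b1110001011001110 has 9 set bits

9


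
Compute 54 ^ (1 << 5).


54 ^ (1 << 5) = 54 ^ 32 = 22

22


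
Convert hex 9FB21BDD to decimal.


9FB21BDD hex = 2679249885 decimal

2679249885


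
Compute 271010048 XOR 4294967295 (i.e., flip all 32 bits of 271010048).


271010048 ^ 4294967295 = 4023957247

4023957247


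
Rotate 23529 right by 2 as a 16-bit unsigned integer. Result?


Rotate 0b101101111101001 right by 2 (16-bit) = 0b101011011111010 = 22266

22266


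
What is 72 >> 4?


0b1001000 >> 4 = 0b100 = 4

4


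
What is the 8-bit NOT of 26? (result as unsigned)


~0b11010 = 0b11100101 = 229 (8-bit unsigned)

229


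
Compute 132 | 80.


0b10000100 | 0b1010000 = 0b11010100 = 212

212


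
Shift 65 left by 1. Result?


0b1000001 << 1 = 0b10000010 = 130

130


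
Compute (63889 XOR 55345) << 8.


Step 1: 63889 ^ 55345 = 8608
Step 2: 8608 << 8 = 2203648

2203648


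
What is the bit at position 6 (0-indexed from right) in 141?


0b10001101, position 6 = 0

0


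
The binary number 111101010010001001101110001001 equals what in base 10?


111101010010001001101110001001 in decimal = 1028168585

1028168585


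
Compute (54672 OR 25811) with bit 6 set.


Step 1: 54672 | 25811 = 62931
Step 2: 62931 | (1 << 6) = 62931 | 64 = 62931

62931


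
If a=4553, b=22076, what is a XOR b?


4553 ^ 22076 = 18421

18421


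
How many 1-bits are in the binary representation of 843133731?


0b110010010000010011001100100011 has 12 set bits

12


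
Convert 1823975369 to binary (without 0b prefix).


1823975369 = 1101100101101111010011111001001 in binary

1101100101101111010011111001001


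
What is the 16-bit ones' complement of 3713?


3713 ^ 65535 = 61822

61822


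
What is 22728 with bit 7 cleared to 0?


22728 & ~(1 << 7) = 22600

22600


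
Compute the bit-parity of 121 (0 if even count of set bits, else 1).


0b1111001 has 5 ones => parity 1

1


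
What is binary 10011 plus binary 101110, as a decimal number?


10011 + 101110 = 1000001 = 65

65


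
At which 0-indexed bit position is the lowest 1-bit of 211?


0b11010011. Lowest set bit at position 0

0


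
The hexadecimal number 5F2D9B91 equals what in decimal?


5F2D9B91 hex = 1596824465 decimal

1596824465


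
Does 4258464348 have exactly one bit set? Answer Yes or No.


0b11111101110100110000001001011100. Multiple bits set => No

No


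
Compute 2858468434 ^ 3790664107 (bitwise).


0b10101010011000001100010001010010 ^ 0b11100001111100001111000110101011 = 0b1001011100100000011010111111001 = 1267742201

1267742201


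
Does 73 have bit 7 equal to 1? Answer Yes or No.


0b1001001, bit 7 = 0. No

No


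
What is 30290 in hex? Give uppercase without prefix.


30290 = 7652 hex

7652


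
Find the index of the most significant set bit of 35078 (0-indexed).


0b1000100100000110. Highest set bit at position 15

15


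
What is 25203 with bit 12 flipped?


25203 ^ (1 << 12) = 25203 ^ 4096 = 29299

29299


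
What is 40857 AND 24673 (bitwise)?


0b1001111110011001 & 0b110000001100001 = 0b1 = 1

1


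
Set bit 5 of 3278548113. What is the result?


3278548113 | (1 << 5) = 3278548113 | 32 = 3278548145

3278548145


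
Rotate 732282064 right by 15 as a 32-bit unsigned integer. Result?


Rotate 0b101011101001011011110011010000 right by 15 (32-bit) = 0b1111001101000000101011101001011 = 2040551243

2040551243


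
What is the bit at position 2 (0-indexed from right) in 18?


0b10010, position 2 = 0

0


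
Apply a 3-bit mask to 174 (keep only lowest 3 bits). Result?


174 & 7 = 6

6


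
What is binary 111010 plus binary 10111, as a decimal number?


111010 + 10111 = 1010001 = 81

81


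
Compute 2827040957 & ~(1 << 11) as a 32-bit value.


2827040957 & ~(1 << 11) = 2827038909

2827038909


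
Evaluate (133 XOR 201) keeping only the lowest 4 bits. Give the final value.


Step 1: 133 ^ 201 = 76
Step 2: 76 & 15 = 12

12


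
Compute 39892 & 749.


0b1001101111010100 & 0b1011101101 = 0b1011000100 = 708

708


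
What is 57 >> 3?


0b111001 >> 3 = 0b111 = 7

7


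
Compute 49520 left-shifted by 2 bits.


0b1100000101110000 << 2 = 0b110000010111000000 = 198080

198080


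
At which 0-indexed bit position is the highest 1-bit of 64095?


0b1111101001011111. Highest set bit at position 15

15


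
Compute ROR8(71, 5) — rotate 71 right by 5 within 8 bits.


Rotate 0b1000111 right by 5 (8-bit) = 0b111010 = 58

58


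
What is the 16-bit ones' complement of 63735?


63735 ^ 65535 = 1800

1800


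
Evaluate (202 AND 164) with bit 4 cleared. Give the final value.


Step 1: 202 & 164 = 128
Step 2: 128 & ~(1 << 4) = 128

128


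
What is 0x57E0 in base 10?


57E0 hex = 22496 decimal

22496


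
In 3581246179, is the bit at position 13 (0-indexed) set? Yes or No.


0b11010101011101010111101011100011, bit 13 = 1. Yes

Yes


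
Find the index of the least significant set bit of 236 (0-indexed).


0b11101100. Lowest set bit at position 2

2


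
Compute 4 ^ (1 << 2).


4 ^ (1 << 2) = 4 ^ 4 = 0

0


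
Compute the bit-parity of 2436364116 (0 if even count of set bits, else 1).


0b10010001001101111111011101010100 has 18 ones => parity 0

0


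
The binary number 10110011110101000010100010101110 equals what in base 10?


10110011110101000010100010101110 in decimal = 3017025710

3017025710


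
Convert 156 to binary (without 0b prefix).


156 = 10011100 in binary

10011100


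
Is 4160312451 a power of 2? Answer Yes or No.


0b11110111111110010101010010000011. Multiple bits set => No

No


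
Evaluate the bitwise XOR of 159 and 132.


0b10011111 ^ 0b10000100 = 0b11011 = 27

27


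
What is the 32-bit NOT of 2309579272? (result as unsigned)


~0b10001001101010010110001000001000 = 0b1110110010101101001110111110111 = 1985388023 (32-bit unsigned)

1985388023


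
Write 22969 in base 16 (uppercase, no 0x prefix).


22969 = 59B9 hex

59B9


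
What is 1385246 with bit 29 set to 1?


1385246 | (1 << 29) = 1385246 | 536870912 = 538256158

538256158


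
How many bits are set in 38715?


0b1001011100111011 has 10 set bits

10


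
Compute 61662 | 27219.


0b1111000011011110 | 0b110101001010011 = 0b1111101011011111 = 64223

64223


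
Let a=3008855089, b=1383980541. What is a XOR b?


3008855089 ^ 1383980541 = 3777667532

3777667532


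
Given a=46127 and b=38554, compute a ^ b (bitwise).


46127 ^ 38554 = 8885

8885


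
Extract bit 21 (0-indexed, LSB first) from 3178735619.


0b10111101011101111010100000000011, position 21 = 1

1


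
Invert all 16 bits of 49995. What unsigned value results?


49995 ^ 65535 = 15540

15540


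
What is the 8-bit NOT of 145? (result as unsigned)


~0b10010001 = 0b1101110 = 110 (8-bit unsigned)

110


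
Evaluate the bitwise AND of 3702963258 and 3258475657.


0b11011100101101101011110000111010 & 0b11000010001110000110010010001001 = 0b11000000001100000010010000001000 = 3224380424

3224380424


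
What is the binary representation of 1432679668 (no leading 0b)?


1432679668 = 1010101011001001111010011110100 in binary

1010101011001001111010011110100


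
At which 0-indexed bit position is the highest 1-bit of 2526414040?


0b10010110100101100000010011011000. Highest set bit at position 31

31


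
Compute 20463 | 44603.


0b100111111101111 | 0b1010111000111011 = 0b1110111111111111 = 61439

61439


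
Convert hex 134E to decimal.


134E hex = 4942 decimal

4942


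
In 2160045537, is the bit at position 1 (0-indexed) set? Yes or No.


0b10000000101111111010110111100001, bit 1 = 0. No

No


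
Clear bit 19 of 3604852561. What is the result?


3604852561 & ~(1 << 19) = 3604328273

3604328273


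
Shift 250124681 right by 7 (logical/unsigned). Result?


0b1110111010001001100110001001 >> 7 = 0b111011101000100110011 = 1954099

1954099


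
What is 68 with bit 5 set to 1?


68 | (1 << 5) = 68 | 32 = 100

100


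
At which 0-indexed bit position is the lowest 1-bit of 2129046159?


0b1111110111001101010101010001111. Lowest set bit at position 0

0


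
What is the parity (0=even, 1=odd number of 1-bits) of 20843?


0b101000101101011 has 8 ones => parity 0

0


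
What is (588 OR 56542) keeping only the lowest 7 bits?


Step 1: 588 | 56542 = 57054
Step 2: 57054 & 127 = 94

94


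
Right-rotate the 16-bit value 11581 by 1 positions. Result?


Rotate 0b10110100111101 right by 1 (16-bit) = 0b1001011010011110 = 38558

38558


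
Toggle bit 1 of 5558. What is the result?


5558 ^ (1 << 1) = 5558 ^ 2 = 5556

5556


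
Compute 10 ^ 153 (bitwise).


0b1010 ^ 0b10011001 = 0b10010011 = 147

147


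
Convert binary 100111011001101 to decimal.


100111011001101 in decimal = 20173

20173


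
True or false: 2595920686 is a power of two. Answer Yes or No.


0b10011010101110101001101100101110. Multiple bits set => No

No


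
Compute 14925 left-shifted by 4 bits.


0b11101001001101 << 4 = 0b111010010011010000 = 238800

238800


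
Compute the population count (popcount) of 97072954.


0b101110010010011011100111010 has 15 set bits

15


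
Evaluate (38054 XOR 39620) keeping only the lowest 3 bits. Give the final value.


Step 1: 38054 ^ 39620 = 3682
Step 2: 3682 & 7 = 2

2


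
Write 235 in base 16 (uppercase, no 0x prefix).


235 = EB hex

EB


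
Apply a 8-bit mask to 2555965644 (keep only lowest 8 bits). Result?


2555965644 & 255 = 204

204


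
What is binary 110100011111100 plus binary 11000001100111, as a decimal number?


110100011111100 + 11000001100111 = 1001100101100011 = 39267

39267


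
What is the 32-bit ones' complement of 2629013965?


2629013965 ^ 4294967295 = 1665953330

1665953330


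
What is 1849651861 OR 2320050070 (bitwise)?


0b1101110001111110111001010010101 | 0b10001010010010010010011110010110 = 0b11101110011111110111011110010111 = 4001331095

4001331095


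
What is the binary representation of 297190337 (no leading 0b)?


297190337 = 10001101101101100001111000001 in binary

10001101101101100001111000001


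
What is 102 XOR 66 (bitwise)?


0b1100110 ^ 0b1000010 = 0b100100 = 36

36


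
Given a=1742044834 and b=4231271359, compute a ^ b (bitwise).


1742044834 ^ 4231271359 = 2615242013

2615242013


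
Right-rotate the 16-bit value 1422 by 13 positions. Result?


Rotate 0b10110001110 right by 13 (16-bit) = 0b10110001110000 = 11376

11376


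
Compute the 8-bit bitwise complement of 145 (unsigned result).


~0b10010001 = 0b1101110 = 110 (8-bit unsigned)

110


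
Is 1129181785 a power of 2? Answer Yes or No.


0b1000011010011011111001001011001. Multiple bits set => No

No


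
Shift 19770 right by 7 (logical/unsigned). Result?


0b100110100111010 >> 7 = 0b10011010 = 154

154


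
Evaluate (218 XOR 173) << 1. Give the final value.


Step 1: 218 ^ 173 = 119
Step 2: 119 << 1 = 238

238


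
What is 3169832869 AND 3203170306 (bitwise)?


0b10111100111011111100111110100101 & 0b10111110111011001000000000000010 = 0b10111100111011001000000000000000 = 3169615872

3169615872


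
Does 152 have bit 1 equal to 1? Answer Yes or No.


0b10011000, bit 1 = 0. No

No


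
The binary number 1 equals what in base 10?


1 in decimal = 1

1


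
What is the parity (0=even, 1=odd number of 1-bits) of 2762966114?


0b10100100101011111000010001100010 has 14 ones => parity 0

0


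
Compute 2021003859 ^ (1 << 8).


2021003859 ^ (1 << 8) = 2021003859 ^ 256 = 2021004115

2021004115


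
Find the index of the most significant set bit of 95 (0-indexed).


0b1011111. Highest set bit at position 6

6


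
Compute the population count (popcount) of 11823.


0b10111000101111 has 9 set bits

9


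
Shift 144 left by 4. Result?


0b10010000 << 4 = 0b100100000000 = 2304

2304


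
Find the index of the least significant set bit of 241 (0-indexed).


0b11110001. Lowest set bit at position 0

0


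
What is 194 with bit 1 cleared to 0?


194 & ~(1 << 1) = 192

192


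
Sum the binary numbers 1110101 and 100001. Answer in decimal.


1110101 + 100001 = 10010110 = 150

150


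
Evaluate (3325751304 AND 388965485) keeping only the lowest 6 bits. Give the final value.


Step 1: 3325751304 & 388965485 = 103424008
Step 2: 103424008 & 63 = 8

8


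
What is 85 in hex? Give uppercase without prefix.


85 = 55 hex

55


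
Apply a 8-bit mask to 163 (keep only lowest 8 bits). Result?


163 & 255 = 163

163


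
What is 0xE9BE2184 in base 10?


E9BE2184 hex = 3921551748 decimal

3921551748


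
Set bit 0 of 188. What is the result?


188 | (1 << 0) = 188 | 1 = 189

189


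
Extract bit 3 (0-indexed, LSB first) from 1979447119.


0b1110101111110111111011101001111, position 3 = 1

1


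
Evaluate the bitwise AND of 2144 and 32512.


0b100001100000 & 0b111111100000000 = 0b100000000000 = 2048

2048


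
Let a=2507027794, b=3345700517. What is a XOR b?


2507027794 ^ 3345700517 = 1376084983

1376084983


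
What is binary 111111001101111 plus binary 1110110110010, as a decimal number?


111111001101111 + 1110110110010 = 1001110000100001 = 39969

39969


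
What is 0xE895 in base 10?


E895 hex = 59541 decimal

59541


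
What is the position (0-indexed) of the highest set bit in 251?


0b11111011. Highest set bit at position 7

7


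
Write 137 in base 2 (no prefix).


137 = 10001001 in binary

10001001


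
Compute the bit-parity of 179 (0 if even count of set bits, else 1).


0b10110011 has 5 ones => parity 1

1


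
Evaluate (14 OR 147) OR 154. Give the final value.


Step 1: 14 | 147 = 159
Step 2: 159 | 154 = 159

159


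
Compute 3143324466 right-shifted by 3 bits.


0b10111011010110110101001100110010 >> 3 = 0b10111011010110110101001100110 = 392915558

392915558


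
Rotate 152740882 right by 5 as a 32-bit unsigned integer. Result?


Rotate 0b1001000110101010010000010010 right by 5 (32-bit) = 0b10010000010010001101010100100000 = 2420692256

2420692256


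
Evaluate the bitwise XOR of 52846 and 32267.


0b1100111001101110 ^ 0b111111000001011 = 0b1011000001100101 = 45157

45157


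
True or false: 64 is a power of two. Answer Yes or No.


0b1000000. Only one bit set => Yes

Yes


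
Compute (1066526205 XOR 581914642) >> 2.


Step 1: 1066526205 ^ 581914642 = 490649071
Step 2: 490649071 >> 2 = 122662267

122662267


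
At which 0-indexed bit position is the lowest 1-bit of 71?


0b1000111. Lowest set bit at position 0

0


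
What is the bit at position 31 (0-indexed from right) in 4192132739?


0b11111001110111101101111010000011, position 31 = 1

1


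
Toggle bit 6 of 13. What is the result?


13 ^ (1 << 6) = 13 ^ 64 = 77

77


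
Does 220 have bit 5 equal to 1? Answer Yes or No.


0b11011100, bit 5 = 0. No

No


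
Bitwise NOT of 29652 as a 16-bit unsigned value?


~0b111001111010100 = 0b1000110000101011 = 35883 (16-bit unsigned)

35883


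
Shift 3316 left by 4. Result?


0b110011110100 << 4 = 0b1100111101000000 = 53056

53056


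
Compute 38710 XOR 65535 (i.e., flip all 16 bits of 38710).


38710 ^ 65535 = 26825

26825


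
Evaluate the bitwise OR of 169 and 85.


0b10101001 | 0b1010101 = 0b11111101 = 253

253


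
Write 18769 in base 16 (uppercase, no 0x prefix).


18769 = 4951 hex

4951


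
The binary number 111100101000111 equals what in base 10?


111100101000111 in decimal = 31047

31047


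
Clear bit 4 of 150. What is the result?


150 & ~(1 << 4) = 134

134


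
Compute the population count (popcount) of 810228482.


0b110000010010110001101100000010 has 11 set bits

11


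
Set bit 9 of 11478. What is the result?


11478 | (1 << 9) = 11478 | 512 = 11990

11990


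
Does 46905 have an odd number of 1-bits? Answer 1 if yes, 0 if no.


0b1011011100111001 has 10 ones => parity 0

0


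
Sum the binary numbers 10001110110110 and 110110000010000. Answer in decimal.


10001110110110 + 110110000010000 = 1000111111000110 = 36806

36806


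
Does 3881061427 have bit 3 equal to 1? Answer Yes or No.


0b11100111010101000100110000110011, bit 3 = 0. No

No


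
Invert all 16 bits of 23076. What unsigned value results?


23076 ^ 65535 = 42459

42459


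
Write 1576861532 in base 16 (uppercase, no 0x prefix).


1576861532 = 5DFCFF5C hex

5DFCFF5C


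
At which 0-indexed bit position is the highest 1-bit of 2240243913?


0b10000101100001110110100011001001. Highest set bit at position 31

31


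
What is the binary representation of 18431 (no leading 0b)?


18431 = 100011111111111 in binary

100011111111111


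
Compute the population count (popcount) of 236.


0b11101100 has 5 set bits

5


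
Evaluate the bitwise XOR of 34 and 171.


0b100010 ^ 0b10101011 = 0b10001001 = 137

137


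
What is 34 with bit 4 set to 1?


34 | (1 << 4) = 34 | 16 = 50

50


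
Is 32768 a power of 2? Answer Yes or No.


0b1000000000000000. Only one bit set => Yes

Yes


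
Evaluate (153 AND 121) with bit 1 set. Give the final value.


Step 1: 153 & 121 = 25
Step 2: 25 | (1 << 1) = 25 | 2 = 27

27


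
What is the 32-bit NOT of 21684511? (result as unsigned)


~0b1010010101110000100011111 = 0b11111110101101010001111011100000 = 4273282784 (32-bit unsigned)

4273282784


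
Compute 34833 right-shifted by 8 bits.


0b1000100000010001 >> 8 = 0b10001000 = 136

136


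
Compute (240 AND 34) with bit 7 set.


Step 1: 240 & 34 = 32
Step 2: 32 | (1 << 7) = 32 | 128 = 160

160


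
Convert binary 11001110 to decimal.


11001110 in decimal = 206

206


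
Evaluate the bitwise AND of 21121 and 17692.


0b101001010000001 & 0b100010100011100 = 0b100000000000000 = 16384

16384


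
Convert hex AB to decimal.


AB hex = 171 decimal

171


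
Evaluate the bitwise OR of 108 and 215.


0b1101100 | 0b11010111 = 0b11111111 = 255

255


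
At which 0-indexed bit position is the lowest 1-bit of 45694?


0b1011001001111110. Lowest set bit at position 1

1


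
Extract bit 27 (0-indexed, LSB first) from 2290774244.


0b10001000100010100111000011100100, position 27 = 1

1


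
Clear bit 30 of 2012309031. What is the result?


2012309031 & ~(1 << 30) = 938567207

938567207


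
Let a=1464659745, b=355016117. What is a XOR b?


1464659745 ^ 355016117 = 1113977492

1113977492


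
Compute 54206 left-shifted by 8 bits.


0b1101001110111110 << 8 = 0b110100111011111000000000 = 13876736

13876736


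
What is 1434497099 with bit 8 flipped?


1434497099 ^ (1 << 8) = 1434497099 ^ 256 = 1434497355

1434497355


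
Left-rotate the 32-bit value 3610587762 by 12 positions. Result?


Rotate 0b11010111001101010011001001110010 left by 12 (32-bit) = 0b1010011001001110010110101110011 = 1395076467

1395076467


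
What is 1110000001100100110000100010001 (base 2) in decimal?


1110000001100100110000100010001 in decimal = 1882349841

1882349841


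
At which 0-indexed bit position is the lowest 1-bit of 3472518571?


0b11001110111110100110110110101011. Lowest set bit at position 0

0


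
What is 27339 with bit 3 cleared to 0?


27339 & ~(1 << 3) = 27331

27331


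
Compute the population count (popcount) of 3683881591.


0b11011011100100111001001001110111 has 19 set bits

19


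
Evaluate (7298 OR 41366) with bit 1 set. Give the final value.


Step 1: 7298 | 41366 = 48534
Step 2: 48534 | (1 << 1) = 48534 | 2 = 48534

48534


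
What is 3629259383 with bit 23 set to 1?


3629259383 | (1 << 23) = 3629259383 | 8388608 = 3637647991

3637647991


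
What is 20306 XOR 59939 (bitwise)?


0b100111101010010 ^ 0b1110101000100011 = 0b1010010101110001 = 42353

42353


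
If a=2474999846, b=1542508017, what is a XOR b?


2474999846 ^ 1542508017 = 3363130839

3363130839


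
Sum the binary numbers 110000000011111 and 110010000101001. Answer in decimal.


110000000011111 + 110010000101001 = 1100010001001000 = 50248

50248


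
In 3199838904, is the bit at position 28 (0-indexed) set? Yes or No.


0b10111110101110011010101010111000, bit 28 = 1. Yes

Yes


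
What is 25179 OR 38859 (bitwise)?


0b110001001011011 | 0b1001011111001011 = 0b1111011111011011 = 63451

63451
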